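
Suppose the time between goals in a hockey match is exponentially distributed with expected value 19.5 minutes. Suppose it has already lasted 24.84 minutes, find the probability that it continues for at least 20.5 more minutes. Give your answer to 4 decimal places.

0.3495

The rate is λ = 1/19.5 = 0.0512821 per minute.
By the memoryless property, P(X > 24.84+20.5 | X > 24.84) = P(X > 20.5).
P(X > 20.5) = e^(−1.0513) ≈ 0.3495.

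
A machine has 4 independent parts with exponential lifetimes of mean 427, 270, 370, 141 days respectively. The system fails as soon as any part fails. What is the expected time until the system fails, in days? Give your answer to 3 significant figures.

63.1

The first failure time is exponential with rate Σλ_i = 1/427 + 1/270 + 1/370 + 1/141 = 0.0158405 per day.
E[min] = 1/Σλ = 1/0.0158405 = 63.1292 days.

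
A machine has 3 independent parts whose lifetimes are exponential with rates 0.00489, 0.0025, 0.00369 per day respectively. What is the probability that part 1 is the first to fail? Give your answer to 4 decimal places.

0.4413

The time to first failure is exponential with rate Σλ = 0.00489 + 0.0025 + 0.00369 = 0.01108.
P(part 1 first) = λ_1/Σλ = 0.00489/0.01108 ≈ 0.4413.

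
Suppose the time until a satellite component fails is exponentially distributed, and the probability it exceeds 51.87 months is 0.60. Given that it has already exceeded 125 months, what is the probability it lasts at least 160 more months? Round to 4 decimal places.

From e^(−λ·51.87) = 0.60, λ = −ln(0.60)/51.87 = 0.00984819.
Memoryless: P(X > 125+160 | X > 125) = P(X > 160) = e^(−0.00984819·160) ≈ 0.2069.

0.2069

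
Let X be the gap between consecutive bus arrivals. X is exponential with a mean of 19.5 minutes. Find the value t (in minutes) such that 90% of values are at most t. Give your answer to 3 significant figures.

The rate is λ = 1/19.5 = 0.0512821 per minute.
Set 1 − e^(−λt) = 0.9, so t = −ln(0.1)/λ = 2.3026/0.0512821 ≈ 44.9004 minutes.

44.9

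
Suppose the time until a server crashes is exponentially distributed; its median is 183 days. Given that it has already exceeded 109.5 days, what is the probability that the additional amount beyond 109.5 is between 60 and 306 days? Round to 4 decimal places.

For an exponential, median = ln(2)/λ, so λ = ln 2 / 183 = 0.00378769 per day.
Memoryless: the residual past 109.5 is again Exp(λ).
P(60 < residual < 306) = e^(−λ·60) − e^(−λ·306) = 0.79671 − 0.31379 ≈ 0.4829.

0.4829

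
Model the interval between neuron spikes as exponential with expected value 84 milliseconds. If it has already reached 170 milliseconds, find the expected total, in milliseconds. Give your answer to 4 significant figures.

254.0

The rate is λ = 1/84 = 0.0119048 per millisecond.
By memorylessness, E[X | X > 170] = 170 + 1/λ = 170 + 84 = 254 milliseconds.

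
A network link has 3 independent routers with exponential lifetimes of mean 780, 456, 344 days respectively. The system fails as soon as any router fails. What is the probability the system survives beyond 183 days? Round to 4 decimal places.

The first failure time is exponential with rate Σλ_i = 1/780 + 1/456 + 1/344 = 0.00638201 per day.
P(min > 183) = e^(−0.00638201·183) = e^(−1.1679) ≈ 0.3110.

0.3110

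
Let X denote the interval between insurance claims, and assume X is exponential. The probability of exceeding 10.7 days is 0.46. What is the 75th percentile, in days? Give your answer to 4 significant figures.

19.10

e^(−λ·10.7) = 0.46 ⇒ λ = −ln(0.46)/10.7 = 0.0725728.
75th percentile: 1 − e^(−λt) = 0.75, t = −ln(0.25)/λ = 19.1021 days.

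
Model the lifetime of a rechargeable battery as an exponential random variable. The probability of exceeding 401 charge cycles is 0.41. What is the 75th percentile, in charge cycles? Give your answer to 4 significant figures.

623.5

e^(−λ·401) = 0.41 ⇒ λ = −ln(0.41)/401 = 0.00222344.
75th percentile: 1 − e^(−λt) = 0.75, t = −ln(0.25)/λ = 623.492 charge cycles.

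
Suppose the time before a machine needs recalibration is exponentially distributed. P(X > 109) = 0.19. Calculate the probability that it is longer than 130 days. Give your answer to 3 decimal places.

e^(−λ·109) = 0.19 ⇒ λ = −ln(0.19)/109 = 0.0152361.
P(X > 130) = e^(−0.0152361·130) = e^(−1.9807) ≈ 0.138.

0.138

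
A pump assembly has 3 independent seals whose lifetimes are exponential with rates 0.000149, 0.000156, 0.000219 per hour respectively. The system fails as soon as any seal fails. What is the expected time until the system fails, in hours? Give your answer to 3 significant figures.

1910

The time to first failure is exponential with rate Σλ = 0.000149 + 0.000156 + 0.000219 = 0.000524.
E[min] = 1/Σλ = 1/0.000524 = 1908.4 hours.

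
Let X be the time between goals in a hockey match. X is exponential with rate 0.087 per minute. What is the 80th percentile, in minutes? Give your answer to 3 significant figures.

18.5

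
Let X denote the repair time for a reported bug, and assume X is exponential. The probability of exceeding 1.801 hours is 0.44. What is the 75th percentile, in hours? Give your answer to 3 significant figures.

e^(−λ·1.801) = 0.44 ⇒ λ = −ln(0.44)/1.801 = 0.455847.
75th percentile: 1 − e^(−λt) = 0.75, t = −ln(0.25)/λ = 3.04114 hours.

3.04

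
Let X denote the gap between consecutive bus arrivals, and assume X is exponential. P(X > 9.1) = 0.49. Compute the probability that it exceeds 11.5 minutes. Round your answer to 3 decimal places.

0.406

e^(−λ·9.1) = 0.49 ⇒ λ = −ln(0.49)/9.1 = 0.0783901.
P(X > 11.5) = e^(−0.0783901·11.5) = e^(−0.90149) ≈ 0.406.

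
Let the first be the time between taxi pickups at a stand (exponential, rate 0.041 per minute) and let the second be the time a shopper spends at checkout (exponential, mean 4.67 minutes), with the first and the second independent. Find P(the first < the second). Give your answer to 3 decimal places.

0.161

λ_1 = 0.041, λ_2 = 1/4.67 = 0.214133.
For independent exponentials, P(the first < the second) = λ_1/(λ_1+λ_2) = 0.041/0.255133 ≈ 0.161.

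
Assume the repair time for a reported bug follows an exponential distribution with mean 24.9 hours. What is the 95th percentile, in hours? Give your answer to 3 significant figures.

74.6

The rate is λ = 1/24.9 = 0.0401606 per hour.
Set 1 − e^(−λt) = 0.95, so t = −ln(0.05)/λ = 2.9957/0.0401606 ≈ 74.5937 hours.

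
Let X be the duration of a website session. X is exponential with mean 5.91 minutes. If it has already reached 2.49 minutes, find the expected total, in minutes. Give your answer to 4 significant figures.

The rate is λ = 1/5.91 = 0.169205 per minute.
By memorylessness, E[X | X > 2.49] = 2.49 + 1/λ = 2.49 + 5.91 = 8.4 minutes.

8.400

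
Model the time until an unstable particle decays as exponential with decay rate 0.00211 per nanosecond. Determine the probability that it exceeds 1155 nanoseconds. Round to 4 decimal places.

0.0874

P(X > 1155) = e^(−λ·1155) = e^(−2.437) ≈ 0.0874.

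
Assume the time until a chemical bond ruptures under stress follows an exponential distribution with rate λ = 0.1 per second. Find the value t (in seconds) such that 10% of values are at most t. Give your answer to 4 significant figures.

1.054

Set 1 − e^(−λt) = 0.1, so t = −ln(0.9)/λ = 0.10536/0.1 ≈ 1.05361 seconds.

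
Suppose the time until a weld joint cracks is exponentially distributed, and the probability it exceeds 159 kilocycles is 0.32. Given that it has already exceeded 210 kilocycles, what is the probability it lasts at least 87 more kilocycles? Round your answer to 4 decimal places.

0.5361

From e^(−λ·159) = 0.32, λ = −ln(0.32)/159 = 0.00716625.
Memoryless: P(X > 210+87 | X > 210) = P(X > 87) = e^(−0.00716625·87) ≈ 0.5361.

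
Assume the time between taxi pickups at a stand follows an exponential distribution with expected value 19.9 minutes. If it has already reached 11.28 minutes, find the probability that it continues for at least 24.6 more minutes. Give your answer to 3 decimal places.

The rate is λ = 1/19.9 = 0.0502513 per minute.
By the memoryless property, P(X > 11.28+24.6 | X > 11.28) = P(X > 24.6).
P(X > 24.6) = e^(−1.2362) ≈ 0.290.

0.290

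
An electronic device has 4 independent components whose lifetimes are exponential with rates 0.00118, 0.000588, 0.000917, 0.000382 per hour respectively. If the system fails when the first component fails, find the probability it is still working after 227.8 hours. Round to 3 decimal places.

The time to first failure is exponential with rate Σλ = 0.00118 + 0.000588 + 0.000917 + 0.000382 = 0.003067.
P(min > 227.8) = e^(−0.003067·227.8) = e^(−0.69866) ≈ 0.497.

0.497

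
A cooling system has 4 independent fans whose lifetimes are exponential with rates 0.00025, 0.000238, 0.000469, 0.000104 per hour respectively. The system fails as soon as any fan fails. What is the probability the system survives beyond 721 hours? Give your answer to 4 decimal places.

0.4653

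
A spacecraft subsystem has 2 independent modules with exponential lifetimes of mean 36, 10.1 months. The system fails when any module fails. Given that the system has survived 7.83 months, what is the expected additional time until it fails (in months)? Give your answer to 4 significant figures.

7.887

First-failure rate Σλ = 1/36 + 1/10.1 = 0.126788.
By memorylessness the expected residual is 1/Σλ = 7.8872 months, regardless of the 7.83 already elapsed.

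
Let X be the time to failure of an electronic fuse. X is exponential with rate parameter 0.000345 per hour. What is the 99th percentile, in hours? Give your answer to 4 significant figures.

Set 1 − e^(−λt) = 0.99, so t = −ln(0.01)/λ = 4.6052/0.000345 ≈ 13348.3 hours.

13350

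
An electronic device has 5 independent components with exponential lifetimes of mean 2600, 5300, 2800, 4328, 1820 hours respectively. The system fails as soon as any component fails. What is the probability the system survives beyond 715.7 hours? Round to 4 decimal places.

The first failure time is exponential with rate Σλ_i = 1/2600 + 1/5300 + 1/2800 + 1/4328 + 1/1820 = 0.00171094 per hour.
P(min > 715.7) = e^(−0.00171094·715.7) = e^(−1.2245) ≈ 0.2939.

0.2939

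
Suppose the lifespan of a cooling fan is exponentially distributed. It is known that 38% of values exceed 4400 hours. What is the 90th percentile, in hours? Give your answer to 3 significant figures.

10500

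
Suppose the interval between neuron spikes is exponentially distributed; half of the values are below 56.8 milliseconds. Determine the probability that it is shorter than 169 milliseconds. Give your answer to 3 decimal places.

For an exponential, median = ln(2)/λ, so λ = ln 2 / 56.8 = 0.0122033 per millisecond.
P(X ≤ 169) = 1 − e^(−λ·169) = 1 − e^(−2.0624) ≈ 0.873.

0.873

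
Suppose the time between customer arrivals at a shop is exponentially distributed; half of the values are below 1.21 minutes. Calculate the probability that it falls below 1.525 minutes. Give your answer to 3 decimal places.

0.583

For an exponential, median = ln(2)/λ, so λ = ln 2 / 1.21 = 0.572849 per minute.
P(X ≤ 1.525) = 1 − e^(−λ·1.525) = 1 − e^(−0.87359) ≈ 0.583.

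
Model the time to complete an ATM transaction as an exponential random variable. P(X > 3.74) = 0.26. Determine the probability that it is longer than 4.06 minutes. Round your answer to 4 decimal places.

e^(−λ·3.74) = 0.26 ⇒ λ = −ln(0.26)/3.74 = 0.36018.
P(X > 4.06) = e^(−0.36018·4.06) = e^(−1.4623) ≈ 0.2317.

0.2317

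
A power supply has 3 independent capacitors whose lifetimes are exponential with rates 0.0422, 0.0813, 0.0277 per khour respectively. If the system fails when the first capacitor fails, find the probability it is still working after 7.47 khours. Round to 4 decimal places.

The time to first failure is exponential with rate Σλ = 0.0422 + 0.0813 + 0.0277 = 0.1512.
P(min > 7.47) = e^(−0.1512·7.47) = e^(−1.1295) ≈ 0.3232.

0.3232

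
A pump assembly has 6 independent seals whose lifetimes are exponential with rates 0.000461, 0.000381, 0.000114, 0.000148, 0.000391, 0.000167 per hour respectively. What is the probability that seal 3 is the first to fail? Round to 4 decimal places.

The time to first failure is exponential with rate Σλ = 0.000461 + 0.000381 + 0.000114 + 0.000148 + 0.000391 + 0.000167 = 0.001662.
P(seal 3 first) = λ_3/Σλ = 0.000114/0.001662 ≈ 0.0686.

0.0686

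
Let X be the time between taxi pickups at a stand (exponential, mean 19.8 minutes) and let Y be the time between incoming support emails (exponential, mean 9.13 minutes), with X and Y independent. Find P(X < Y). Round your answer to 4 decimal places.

λ_1 = 1/19.8 = 0.0505051, λ_2 = 1/9.13 = 0.109529.
For independent exponentials, P(X < Y) = λ_1/(λ_1+λ_2) = 0.0505051/0.160034 ≈ 0.3156.

0.3156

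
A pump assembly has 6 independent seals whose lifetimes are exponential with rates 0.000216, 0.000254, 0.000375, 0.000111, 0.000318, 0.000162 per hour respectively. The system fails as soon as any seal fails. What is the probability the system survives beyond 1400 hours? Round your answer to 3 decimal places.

0.134

The time to first failure is exponential with rate Σλ = 0.000216 + 0.000254 + 0.000375 + 0.000111 + 0.000318 + 0.000162 = 0.001436.
P(min > 1400) = e^(−0.001436·1400) = e^(−2.0104) ≈ 0.134.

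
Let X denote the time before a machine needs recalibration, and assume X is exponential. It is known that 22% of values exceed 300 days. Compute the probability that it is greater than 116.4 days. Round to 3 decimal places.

0.556

e^(−λ·300) = 0.22 ⇒ λ = −ln(0.22)/300 = 0.00504709.
P(X > 116.4) = e^(−0.00504709·116.4) = e^(−0.58748) ≈ 0.556.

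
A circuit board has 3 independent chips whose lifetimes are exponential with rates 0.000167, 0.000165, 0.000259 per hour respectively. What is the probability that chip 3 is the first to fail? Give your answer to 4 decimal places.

The time to first failure is exponential with rate Σλ = 0.000167 + 0.000165 + 0.000259 = 0.000591.
P(chip 3 first) = λ_3/Σλ = 0.000259/0.000591 ≈ 0.4382.

0.4382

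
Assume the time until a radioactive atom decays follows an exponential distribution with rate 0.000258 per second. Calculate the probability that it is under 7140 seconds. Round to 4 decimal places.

P(X ≤ 7140) = 1 − e^(−λ·7140) = 1 − e^(−1.8421) ≈ 0.8415.

0.8415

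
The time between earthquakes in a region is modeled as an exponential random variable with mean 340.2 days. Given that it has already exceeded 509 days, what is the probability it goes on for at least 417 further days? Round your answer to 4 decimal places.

0.2935

The rate is λ = 1/340.2 = 0.00293945 per day.
P(X > s+t | X > s) = e^(−λ(s+t))/e^(−λs) = e^(−λt), independent of s = 509.
P(X > 417) = e^(−1.2257) ≈ 0.2935.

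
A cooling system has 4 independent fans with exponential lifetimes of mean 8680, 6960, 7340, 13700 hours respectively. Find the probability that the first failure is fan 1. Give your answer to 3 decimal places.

0.246

Rates: λ_i = 1/mean_i → 0.000115207, 0.000143678, 0.00013624, 0.0000729927; Σλ = 0.000468118.
P(fan 1 first) = λ_1/Σλ = 0.000115207/0.000468118 ≈ 0.246.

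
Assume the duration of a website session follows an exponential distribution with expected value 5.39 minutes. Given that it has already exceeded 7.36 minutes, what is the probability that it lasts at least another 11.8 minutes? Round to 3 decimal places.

The rate is λ = 1/5.39 = 0.185529 per minute.
The exponential is memoryless, so the remaining time is again Exp(λ): the condition X > 7.36 is irrelevant.
P(X > 11.8) = e^(−2.1892) ≈ 0.112.

0.112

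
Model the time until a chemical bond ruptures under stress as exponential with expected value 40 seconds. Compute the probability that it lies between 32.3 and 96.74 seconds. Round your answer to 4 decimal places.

0.3569

The rate is λ = 1/40 = 0.025 per second.
P(32.3 < X < 96.74) = e^(−λ·32.3) − e^(−λ·96.74) = 0.44597 − 0.08906 ≈ 0.3569.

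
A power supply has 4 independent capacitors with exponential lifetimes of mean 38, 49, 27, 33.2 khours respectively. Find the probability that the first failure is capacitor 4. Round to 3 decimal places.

0.264

Rates: λ_i = 1/mean_i → 0.0263158, 0.0204082, 0.037037, 0.0301205; Σλ = 0.113881.
P(capacitor 4 first) = λ_4/Σλ = 0.0301205/0.113881 ≈ 0.264.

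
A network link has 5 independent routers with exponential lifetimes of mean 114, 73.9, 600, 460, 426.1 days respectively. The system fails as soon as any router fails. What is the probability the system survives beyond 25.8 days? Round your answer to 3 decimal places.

The first failure time is exponential with rate Σλ_i = 1/114 + 1/73.9 + 1/600 + 1/460 + 1/426.1 = 0.0284912 per day.
P(min > 25.8) = e^(−0.0284912·25.8) = e^(−0.73507) ≈ 0.479.

0.479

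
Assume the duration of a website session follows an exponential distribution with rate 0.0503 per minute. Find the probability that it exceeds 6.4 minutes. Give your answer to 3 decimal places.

0.725

P(X > 6.4) = e^(−λ·6.4) = e^(−0.32192) ≈ 0.725.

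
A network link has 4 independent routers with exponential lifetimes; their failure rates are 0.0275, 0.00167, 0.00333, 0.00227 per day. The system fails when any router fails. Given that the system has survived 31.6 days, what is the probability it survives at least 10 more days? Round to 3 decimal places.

Time to first failure ~ Exp(Σλ) with Σλ = 0.03477.
By memorylessness, P(T > 31.6+10 | T > 31.6) = P(T > 10) = e^(−0.03477·10) ≈ 0.706.

0.706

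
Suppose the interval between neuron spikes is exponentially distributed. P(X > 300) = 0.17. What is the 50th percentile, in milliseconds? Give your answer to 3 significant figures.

e^(−λ·300) = 0.17 ⇒ λ = −ln(0.17)/300 = 0.00590652.
50th percentile: 1 − e^(−λt) = 0.5, t = −ln(0.5)/λ = 117.353 milliseconds.

117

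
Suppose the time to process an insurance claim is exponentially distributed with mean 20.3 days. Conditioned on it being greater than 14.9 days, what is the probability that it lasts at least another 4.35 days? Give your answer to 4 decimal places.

0.8071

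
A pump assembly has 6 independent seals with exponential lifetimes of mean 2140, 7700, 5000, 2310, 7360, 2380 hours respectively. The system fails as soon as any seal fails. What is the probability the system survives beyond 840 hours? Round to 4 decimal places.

0.2231

The first failure time is exponential with rate Σλ_i = 1/2140 + 1/7700 + 1/5000 + 1/2310 + 1/7360 + 1/2380 = 0.0017861 per hour.
P(min > 840) = e^(−0.0017861·840) = e^(−1.5003) ≈ 0.2231.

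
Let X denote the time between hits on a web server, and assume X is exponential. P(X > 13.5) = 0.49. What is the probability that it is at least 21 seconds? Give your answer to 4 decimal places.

e^(−λ·13.5) = 0.49 ⇒ λ = −ln(0.49)/13.5 = 0.0528407.
P(X > 21) = e^(−0.0528407·21) = e^(−1.1097) ≈ 0.3297.

0.3297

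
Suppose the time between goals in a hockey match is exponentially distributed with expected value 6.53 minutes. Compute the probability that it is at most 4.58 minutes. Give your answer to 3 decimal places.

0.504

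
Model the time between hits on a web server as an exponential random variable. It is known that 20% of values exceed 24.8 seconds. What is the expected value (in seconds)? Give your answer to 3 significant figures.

e^(−λ·24.8) = 0.20 ⇒ λ = −ln(0.20)/24.8 = 0.0648967.
Mean = 1/λ = 15.4091 seconds.

15.4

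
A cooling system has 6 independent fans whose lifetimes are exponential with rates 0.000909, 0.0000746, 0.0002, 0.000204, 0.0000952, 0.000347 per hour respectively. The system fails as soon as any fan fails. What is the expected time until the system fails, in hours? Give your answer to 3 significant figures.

The time to first failure is exponential with rate Σλ = 0.000909 + 0.0000746 + 0.0002 + 0.000204 + 0.0000952 + 0.000347 = 0.0018298.
E[min] = 1/Σλ = 1/0.0018298 = 546.508 hours.

547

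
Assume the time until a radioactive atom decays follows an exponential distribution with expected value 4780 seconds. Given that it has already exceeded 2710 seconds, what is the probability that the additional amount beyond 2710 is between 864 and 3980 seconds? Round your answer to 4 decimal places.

0.3997

The rate is λ = 1/4780 = 0.000209205 per second.
Memoryless: the residual past 2710 is again Exp(λ).
P(864 < residual < 3980) = e^(−λ·864) − e^(−λ·3980) = 0.83464 − 0.43490 ≈ 0.3997.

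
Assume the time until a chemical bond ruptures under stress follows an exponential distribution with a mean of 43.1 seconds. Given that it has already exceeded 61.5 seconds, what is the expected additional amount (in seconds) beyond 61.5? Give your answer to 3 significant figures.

43.1

The rate is λ = 1/43.1 = 0.0232019 per second.
By memorylessness, the remaining amount past any threshold is again Exp(λ) with mean 1/λ = 43.1 seconds.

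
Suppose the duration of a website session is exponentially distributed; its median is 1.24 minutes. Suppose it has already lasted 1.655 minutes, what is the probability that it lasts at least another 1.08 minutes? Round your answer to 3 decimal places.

For an exponential, median = ln(2)/λ, so λ = ln 2 / 1.24 = 0.55899 per minute.
P(X > s+t | X > s) = e^(−λ(s+t))/e^(−λs) = e^(−λt), independent of s = 1.655.
P(X > 1.08) = e^(−0.60371) ≈ 0.547.

0.547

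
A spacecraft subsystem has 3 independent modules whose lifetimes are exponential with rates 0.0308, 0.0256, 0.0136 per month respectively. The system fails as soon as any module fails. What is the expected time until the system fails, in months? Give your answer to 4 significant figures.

14.29

The time to first failure is exponential with rate Σλ = 0.0308 + 0.0256 + 0.0136 = 0.07.
E[min] = 1/Σλ = 1/0.07 = 14.2857 months.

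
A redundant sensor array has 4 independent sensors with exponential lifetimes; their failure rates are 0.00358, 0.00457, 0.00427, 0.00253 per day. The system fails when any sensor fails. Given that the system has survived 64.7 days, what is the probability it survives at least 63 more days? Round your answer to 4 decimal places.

0.3899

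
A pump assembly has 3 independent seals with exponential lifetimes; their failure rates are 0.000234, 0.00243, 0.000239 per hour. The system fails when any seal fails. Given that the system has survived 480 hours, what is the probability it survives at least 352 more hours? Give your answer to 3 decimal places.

0.360

Time to first failure ~ Exp(Σλ) with Σλ = 0.002903.
By memorylessness, P(T > 480+352 | T > 480) = P(T > 352) = e^(−0.002903·352) ≈ 0.360.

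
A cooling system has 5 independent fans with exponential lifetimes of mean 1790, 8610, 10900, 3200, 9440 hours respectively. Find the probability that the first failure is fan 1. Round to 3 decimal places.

0.471

Rates: λ_i = 1/mean_i → 0.000558659, 0.000116144, 0.0000917431, 0.0003125, 0.000105932; Σλ = 0.00118498.
P(fan 1 first) = λ_1/Σλ = 0.000558659/0.00118498 ≈ 0.471.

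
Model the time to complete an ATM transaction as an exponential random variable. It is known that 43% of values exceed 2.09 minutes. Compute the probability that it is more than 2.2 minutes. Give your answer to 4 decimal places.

0.4113

e^(−λ·2.09) = 0.43 ⇒ λ = −ln(0.43)/2.09 = 0.403813.
P(X > 2.2) = e^(−0.403813·2.2) = e^(−0.88839) ≈ 0.4113.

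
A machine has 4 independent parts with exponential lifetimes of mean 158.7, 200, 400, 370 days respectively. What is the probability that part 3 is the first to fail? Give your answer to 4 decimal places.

Rates: λ_i = 1/mean_i → 0.0063012, 0.005, 0.0025, 0.0027027; Σλ = 0.0165039.
P(part 3 first) = λ_3/Σλ = 0.0025/0.0165039 ≈ 0.1515.

0.1515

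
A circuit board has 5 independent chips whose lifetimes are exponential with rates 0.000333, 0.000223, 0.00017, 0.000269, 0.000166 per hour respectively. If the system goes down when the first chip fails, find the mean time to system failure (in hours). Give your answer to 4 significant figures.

The time to first failure is exponential with rate Σλ = 0.000333 + 0.000223 + 0.00017 + 0.000269 + 0.000166 = 0.001161.
E[min] = 1/Σλ = 1/0.001161 = 861.326 hours.

861.3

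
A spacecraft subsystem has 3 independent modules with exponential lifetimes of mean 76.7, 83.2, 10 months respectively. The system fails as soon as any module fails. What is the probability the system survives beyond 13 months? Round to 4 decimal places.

The first failure time is exponential with rate Σλ_i = 1/76.7 + 1/83.2 + 1/10 = 0.125057 per month.
P(min > 13) = e^(−0.125057·13) = e^(−1.6257) ≈ 0.1968.

0.1968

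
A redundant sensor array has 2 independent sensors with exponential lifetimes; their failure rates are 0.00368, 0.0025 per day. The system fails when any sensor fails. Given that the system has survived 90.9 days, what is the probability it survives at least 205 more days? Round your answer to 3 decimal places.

0.282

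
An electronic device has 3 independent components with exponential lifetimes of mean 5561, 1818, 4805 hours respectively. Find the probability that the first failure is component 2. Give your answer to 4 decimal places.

Rates: λ_i = 1/mean_i → 0.000179824, 0.000550055, 0.000208117; Σλ = 0.000937995.
P(component 2 first) = λ_2/Σλ = 0.000550055/0.000937995 ≈ 0.5864.

0.5864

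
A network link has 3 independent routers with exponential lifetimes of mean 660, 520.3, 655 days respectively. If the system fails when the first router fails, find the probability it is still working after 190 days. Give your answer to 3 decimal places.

0.389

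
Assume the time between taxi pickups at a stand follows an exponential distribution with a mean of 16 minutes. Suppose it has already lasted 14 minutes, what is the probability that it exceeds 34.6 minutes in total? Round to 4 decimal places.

0.2760

The rate is λ = 1/16 = 0.0625 per minute.
P(X > s+t | X > s) = e^(−λ(s+t))/e^(−λs) = e^(−λt), independent of s = 14.
P(X > 20.6) = e^(−1.2875) ≈ 0.2760.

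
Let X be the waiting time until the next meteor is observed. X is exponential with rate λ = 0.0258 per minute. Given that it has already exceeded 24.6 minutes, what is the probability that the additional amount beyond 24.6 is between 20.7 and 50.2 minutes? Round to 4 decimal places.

Memoryless: the residual past 24.6 is again Exp(λ).
P(20.7 < residual < 50.2) = e^(−λ·20.7) − e^(−λ·50.2) = 0.58622 − 0.27385 ≈ 0.3124.

0.3124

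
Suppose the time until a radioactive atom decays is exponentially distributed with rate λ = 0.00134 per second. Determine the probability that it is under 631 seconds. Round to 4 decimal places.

P(X ≤ 631) = 1 − e^(−λ·631) = 1 − e^(−0.84554) ≈ 0.5707.

0.5707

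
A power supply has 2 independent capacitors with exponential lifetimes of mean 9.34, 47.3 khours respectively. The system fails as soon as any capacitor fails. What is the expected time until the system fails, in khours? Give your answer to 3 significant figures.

7.80

The first failure time is exponential with rate Σλ_i = 1/9.34 + 1/47.3 = 0.128208 per khour.
E[min] = 1/Σλ = 1/0.128208 = 7.79982 khours.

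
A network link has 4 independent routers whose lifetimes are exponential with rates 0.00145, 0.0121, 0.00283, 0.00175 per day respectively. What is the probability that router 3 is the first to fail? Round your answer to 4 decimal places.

0.1561

The time to first failure is exponential with rate Σλ = 0.00145 + 0.0121 + 0.00283 + 0.00175 = 0.01813.
P(router 3 first) = λ_3/Σλ = 0.00283/0.01813 ≈ 0.1561.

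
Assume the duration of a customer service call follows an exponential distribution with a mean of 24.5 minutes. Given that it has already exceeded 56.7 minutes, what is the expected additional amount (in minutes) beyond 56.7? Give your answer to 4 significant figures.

24.50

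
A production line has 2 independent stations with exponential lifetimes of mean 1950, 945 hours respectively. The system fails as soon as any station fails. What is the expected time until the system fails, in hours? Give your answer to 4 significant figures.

The first failure time is exponential with rate Σλ_i = 1/1950 + 1/945 = 0.00157102 per hour.
E[min] = 1/Σλ = 1/0.00157102 = 636.528 hours.

636.5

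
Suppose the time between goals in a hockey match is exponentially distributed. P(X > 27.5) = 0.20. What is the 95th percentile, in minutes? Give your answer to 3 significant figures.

e^(−λ·27.5) = 0.20 ⇒ λ = −ln(0.20)/27.5 = 0.058525.
95th percentile: 1 − e^(−λt) = 0.95, t = −ln(0.05)/λ = 51.1872 minutes.

51.2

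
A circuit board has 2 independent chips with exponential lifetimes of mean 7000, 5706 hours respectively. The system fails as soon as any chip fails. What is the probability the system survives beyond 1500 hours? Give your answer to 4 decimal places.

0.6205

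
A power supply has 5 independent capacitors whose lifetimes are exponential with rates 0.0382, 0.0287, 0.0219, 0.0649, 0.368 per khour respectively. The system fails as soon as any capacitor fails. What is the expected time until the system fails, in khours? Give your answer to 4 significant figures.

The time to first failure is exponential with rate Σλ = 0.0382 + 0.0287 + 0.0219 + 0.0649 + 0.368 = 0.5217.
E[min] = 1/Σλ = 1/0.5217 = 1.91681 khours.

1.917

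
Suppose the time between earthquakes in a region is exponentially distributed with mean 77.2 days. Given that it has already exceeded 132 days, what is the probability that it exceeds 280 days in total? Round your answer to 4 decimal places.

0.1470

The rate is λ = 1/77.2 = 0.0129534 per day.
The exponential is memoryless, so the remaining time is again Exp(λ): the condition X > 132 is irrelevant.
P(X > 148) = e^(−1.9171) ≈ 0.1470.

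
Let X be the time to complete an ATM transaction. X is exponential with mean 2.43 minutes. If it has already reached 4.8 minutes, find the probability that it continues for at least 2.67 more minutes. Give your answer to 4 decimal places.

The rate is λ = 1/2.43 = 0.411523 per minute.
The exponential is memoryless, so the remaining time is again Exp(λ): the condition X > 4.8 is irrelevant.
P(X > 2.67) = e^(−1.0988) ≈ 0.3333.

0.3333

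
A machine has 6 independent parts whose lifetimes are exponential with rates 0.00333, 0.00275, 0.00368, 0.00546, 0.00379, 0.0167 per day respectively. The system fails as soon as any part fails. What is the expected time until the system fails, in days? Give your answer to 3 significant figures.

28.0

The time to first failure is exponential with rate Σλ = 0.00333 + 0.00275 + 0.00368 + 0.00546 + 0.00379 + 0.0167 = 0.03571.
E[min] = 1/Σλ = 1/0.03571 = 28.0034 days.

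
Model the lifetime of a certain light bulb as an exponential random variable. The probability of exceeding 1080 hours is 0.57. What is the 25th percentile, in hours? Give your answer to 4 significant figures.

e^(−λ·1080) = 0.57 ⇒ λ = −ln(0.57)/1080 = 0.00052048.
25th percentile: 1 − e^(−λt) = 0.25, t = −ln(0.75)/λ = 552.724 hours.

552.7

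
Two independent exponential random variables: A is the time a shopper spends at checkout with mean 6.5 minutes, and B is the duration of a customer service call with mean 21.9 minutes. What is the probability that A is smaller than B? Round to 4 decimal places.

0.7711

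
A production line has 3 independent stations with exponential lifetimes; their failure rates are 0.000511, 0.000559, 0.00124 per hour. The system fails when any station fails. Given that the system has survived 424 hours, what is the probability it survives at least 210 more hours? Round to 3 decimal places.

0.616

Time to first failure ~ Exp(Σλ) with Σλ = 0.00231.
By memorylessness, P(T > 424+210 | T > 424) = P(T > 210) = e^(−0.00231·210) ≈ 0.616.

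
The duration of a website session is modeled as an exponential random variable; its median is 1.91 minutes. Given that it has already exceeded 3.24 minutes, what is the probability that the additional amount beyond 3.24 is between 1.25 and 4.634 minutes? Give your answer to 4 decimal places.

0.4493

For an exponential, median = ln(2)/λ, so λ = ln 2 / 1.91 = 0.362904 per minute.
Memoryless: the residual past 3.24 is again Exp(λ).
P(1.25 < residual < 4.634) = e^(−λ·1.25) − e^(−λ·4.634) = 0.63532 − 0.18606 ≈ 0.4493.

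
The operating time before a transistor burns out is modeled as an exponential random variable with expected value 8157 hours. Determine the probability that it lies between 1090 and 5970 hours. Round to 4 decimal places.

The rate is λ = 1/8157 = 0.000122594 per hour.
P(1090 < X < 5970) = e^(−λ·1090) − e^(−λ·5970) = 0.87492 − 0.48100 ≈ 0.3939.

0.3939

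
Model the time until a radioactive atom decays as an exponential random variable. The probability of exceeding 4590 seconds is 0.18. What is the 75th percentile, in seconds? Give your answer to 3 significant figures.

e^(−λ·4590) = 0.18 ⇒ λ = −ln(0.18)/4590 = 0.000373594.
75th percentile: 1 − e^(−λt) = 0.75, t = −ln(0.25)/λ = 3710.69 seconds.

3710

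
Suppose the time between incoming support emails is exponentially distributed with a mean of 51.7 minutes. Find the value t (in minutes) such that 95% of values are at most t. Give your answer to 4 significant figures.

The rate is λ = 1/51.7 = 0.0193424 per minute.
Set 1 − e^(−λt) = 0.95, so t = −ln(0.05)/λ = 2.9957/0.0193424 ≈ 154.879 minutes.

154.9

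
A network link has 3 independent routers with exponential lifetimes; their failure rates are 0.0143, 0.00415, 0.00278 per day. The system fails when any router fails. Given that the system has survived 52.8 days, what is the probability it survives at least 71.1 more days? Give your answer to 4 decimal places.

Time to first failure ~ Exp(Σλ) with Σλ = 0.02123.
By memorylessness, P(T > 52.8+71.1 | T > 52.8) = P(T > 71.1) = e^(−0.02123·71.1) ≈ 0.2210.

0.2210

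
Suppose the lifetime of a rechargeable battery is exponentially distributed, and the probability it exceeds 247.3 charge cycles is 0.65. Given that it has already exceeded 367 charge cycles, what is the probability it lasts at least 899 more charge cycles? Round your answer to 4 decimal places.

0.2089

From e^(−λ·247.3) = 0.65, λ = −ln(0.65)/247.3 = 0.00174194.
Memoryless: P(X > 367+899 | X > 367) = P(X > 899) = e^(−0.00174194·899) ≈ 0.2089.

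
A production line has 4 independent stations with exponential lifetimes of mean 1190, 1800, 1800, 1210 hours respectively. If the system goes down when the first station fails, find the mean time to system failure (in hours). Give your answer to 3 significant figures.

The first failure time is exponential with rate Σλ_i = 1/1190 + 1/1800 + 1/1800 + 1/1210 = 0.00277789 per hour.
E[min] = 1/Σλ = 1/0.00277789 = 359.985 hours.

360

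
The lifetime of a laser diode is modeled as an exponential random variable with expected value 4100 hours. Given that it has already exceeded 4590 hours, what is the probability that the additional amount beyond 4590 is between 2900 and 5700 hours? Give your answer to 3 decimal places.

The rate is λ = 1/4100 = 0.000243902 per hour.
Memoryless: the residual past 4590 is again Exp(λ).
P(2900 < residual < 5700) = e^(−λ·2900) − e^(−λ·5700) = 0.49297 − 0.24901 ≈ 0.244.

0.244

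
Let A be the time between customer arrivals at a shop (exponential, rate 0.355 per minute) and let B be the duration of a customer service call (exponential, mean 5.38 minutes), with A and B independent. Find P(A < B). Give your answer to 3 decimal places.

0.656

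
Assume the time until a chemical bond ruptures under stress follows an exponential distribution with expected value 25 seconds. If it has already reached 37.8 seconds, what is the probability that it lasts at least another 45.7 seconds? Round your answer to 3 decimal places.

0.161

The rate is λ = 1/25 = 0.04 per second.
P(X > s+t | X > s) = e^(−λ(s+t))/e^(−λs) = e^(−λt), independent of s = 37.8.
P(X > 45.7) = e^(−1.828) ≈ 0.161.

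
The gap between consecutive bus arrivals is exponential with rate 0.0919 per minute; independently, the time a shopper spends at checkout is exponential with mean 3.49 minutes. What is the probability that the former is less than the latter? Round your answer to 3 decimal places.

λ_1 = 0.0919, λ_2 = 1/3.49 = 0.286533.
For independent exponentials, P(the former < the latter) = λ_1/(λ_1+λ_2) = 0.0919/0.378433 ≈ 0.243.

0.243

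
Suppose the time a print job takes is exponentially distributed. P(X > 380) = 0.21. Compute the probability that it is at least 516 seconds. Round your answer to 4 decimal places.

0.1201

e^(−λ·380) = 0.21 ⇒ λ = −ln(0.21)/380 = 0.00410697.
P(X > 516) = e^(−0.00410697·516) = e^(−2.1192) ≈ 0.1201.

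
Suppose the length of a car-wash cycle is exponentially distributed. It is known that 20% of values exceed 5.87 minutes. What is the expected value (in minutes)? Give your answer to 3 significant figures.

3.65

e^(−λ·5.87) = 0.20 ⇒ λ = −ln(0.20)/5.87 = 0.27418.
Mean = 1/λ = 3.64724 minutes.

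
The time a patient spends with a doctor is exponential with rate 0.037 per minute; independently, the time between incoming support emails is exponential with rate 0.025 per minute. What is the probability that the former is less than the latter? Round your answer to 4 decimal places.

0.5968

λ_1 = 0.037, λ_2 = 0.025.
For independent exponentials, P(the former < the latter) = λ_1/(λ_1+λ_2) = 0.037/0.062 ≈ 0.5968.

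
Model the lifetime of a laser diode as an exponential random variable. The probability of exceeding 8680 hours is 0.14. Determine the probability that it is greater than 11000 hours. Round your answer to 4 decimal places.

e^(−λ·8680) = 0.14 ⇒ λ = −ln(0.14)/8680 = 0.000226511.
P(X > 11000) = e^(−0.000226511·11000) = e^(−2.4916) ≈ 0.0828.

0.0828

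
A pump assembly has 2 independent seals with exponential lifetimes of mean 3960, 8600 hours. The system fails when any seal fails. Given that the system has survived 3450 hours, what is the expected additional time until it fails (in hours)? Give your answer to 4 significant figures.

2711

First-failure rate Σλ = 1/3960 + 1/8600 = 0.000368804.
By memorylessness the expected residual is 1/Σλ = 2711.46 hours, regardless of the 3450 already elapsed.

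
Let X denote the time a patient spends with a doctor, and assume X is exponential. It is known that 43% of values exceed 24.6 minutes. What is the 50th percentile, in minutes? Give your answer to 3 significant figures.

20.2

e^(−λ·24.6) = 0.43 ⇒ λ = −ln(0.43)/24.6 = 0.0343077.
50th percentile: 1 − e^(−λt) = 0.5, t = −ln(0.5)/λ = 20.2038 minutes.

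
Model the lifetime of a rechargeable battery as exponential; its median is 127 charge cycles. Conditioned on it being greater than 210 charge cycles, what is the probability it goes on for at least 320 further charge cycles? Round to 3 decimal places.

0.174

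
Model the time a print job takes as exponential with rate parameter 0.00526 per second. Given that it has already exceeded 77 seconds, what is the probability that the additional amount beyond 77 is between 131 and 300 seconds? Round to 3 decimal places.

Memoryless: the residual past 77 is again Exp(λ).
P(131 < residual < 300) = e^(−λ·131) − e^(−λ·300) = 0.50205 − 0.20639 ≈ 0.296.

0.296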